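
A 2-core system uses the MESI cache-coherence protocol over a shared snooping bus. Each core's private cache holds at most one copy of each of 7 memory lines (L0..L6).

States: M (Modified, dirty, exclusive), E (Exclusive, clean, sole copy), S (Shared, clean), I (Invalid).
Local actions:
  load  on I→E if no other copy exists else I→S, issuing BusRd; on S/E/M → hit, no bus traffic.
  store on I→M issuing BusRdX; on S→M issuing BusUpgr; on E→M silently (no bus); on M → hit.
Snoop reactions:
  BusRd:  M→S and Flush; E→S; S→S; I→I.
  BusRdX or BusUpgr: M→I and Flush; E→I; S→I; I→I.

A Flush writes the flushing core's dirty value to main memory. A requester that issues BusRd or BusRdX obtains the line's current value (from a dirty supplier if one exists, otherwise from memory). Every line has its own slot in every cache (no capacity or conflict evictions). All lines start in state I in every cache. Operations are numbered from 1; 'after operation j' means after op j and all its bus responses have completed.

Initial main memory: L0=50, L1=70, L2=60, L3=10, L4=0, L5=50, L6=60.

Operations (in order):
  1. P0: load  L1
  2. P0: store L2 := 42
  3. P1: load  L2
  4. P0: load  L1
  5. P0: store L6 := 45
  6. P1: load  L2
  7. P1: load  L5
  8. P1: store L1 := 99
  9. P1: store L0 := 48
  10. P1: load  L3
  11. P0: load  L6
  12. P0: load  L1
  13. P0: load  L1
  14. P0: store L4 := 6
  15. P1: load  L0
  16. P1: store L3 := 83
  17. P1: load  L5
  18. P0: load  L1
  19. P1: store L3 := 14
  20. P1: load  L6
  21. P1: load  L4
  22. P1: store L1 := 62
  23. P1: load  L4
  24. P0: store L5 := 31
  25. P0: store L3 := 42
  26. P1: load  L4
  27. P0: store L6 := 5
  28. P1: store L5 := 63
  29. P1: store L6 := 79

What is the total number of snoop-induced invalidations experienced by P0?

  op1 P0: load  L1 → E/I on L1; bus BusRd; mem=70
  op2 P0: store L2 := 42 → M/I on L2; bus BusRdX; mem=60
  op3 P1: load  L2 → S/S on L2; bus BusRd Flush; mem=42
  op4 P0: load  L1 → E/I on L1; bus (none); mem=70
  op5 P0: store L6 := 45 → M/I on L6; bus BusRdX; mem=60
  op6 P1: load  L2 → S/S on L2; bus (none); mem=42
  op7 P1: load  L5 → I/E on L5; bus BusRd; mem=50
  op8 P1: store L1 := 99 → I/M on L1; bus BusRdX; mem=70
  op9 P1: store L0 := 48 → I/M on L0; bus BusRdX; mem=50
  op10 P1: load  L3 → I/E on L3; bus BusRd; mem=10
  op11 P0: load  L6 → M/I on L6; bus (none); mem=60
  op12 P0: load  L1 → S/S on L1; bus BusRd Flush; mem=99
  op13 P0: load  L1 → S/S on L1; bus (none); mem=99
  op14 P0: store L4 := 6 → M/I on L4; bus BusRdX; mem=0
  op15 P1: load  L0 → I/M on L0; bus (none); mem=50
  op16 P1: store L3 := 83 → I/M on L3; bus (none); mem=10
  op17 P1: load  L5 → I/E on L5; bus (none); mem=50
  op18 P0: load  L1 → S/S on L1; bus (none); mem=99
  op19 P1: store L3 := 14 → I/M on L3; bus (none); mem=10
  op20 P1: load  L6 → S/S on L6; bus BusRd Flush; mem=45
  op21 P1: load  L4 → S/S on L4; bus BusRd Flush; mem=6
  op22 P1: store L1 := 62 → I/M on L1; bus BusUpgr; mem=99
  op23 P1: load  L4 → S/S on L4; bus (none); mem=6
  op24 P0: store L5 := 31 → M/I on L5; bus BusRdX; mem=50
  op25 P0: store L3 := 42 → M/I on L3; bus BusRdX Flush; mem=14
  op26 P1: load  L4 → S/S on L4; bus (none); mem=6
  op27 P0: store L6 := 5 → M/I on L6; bus BusUpgr; mem=45
  op28 P1: store L5 := 63 → I/M on L5; bus BusRdX Flush; mem=31
  op29 P1: store L6 := 79 → I/M on L6; bus BusRdX Flush; mem=5

invalidations = 4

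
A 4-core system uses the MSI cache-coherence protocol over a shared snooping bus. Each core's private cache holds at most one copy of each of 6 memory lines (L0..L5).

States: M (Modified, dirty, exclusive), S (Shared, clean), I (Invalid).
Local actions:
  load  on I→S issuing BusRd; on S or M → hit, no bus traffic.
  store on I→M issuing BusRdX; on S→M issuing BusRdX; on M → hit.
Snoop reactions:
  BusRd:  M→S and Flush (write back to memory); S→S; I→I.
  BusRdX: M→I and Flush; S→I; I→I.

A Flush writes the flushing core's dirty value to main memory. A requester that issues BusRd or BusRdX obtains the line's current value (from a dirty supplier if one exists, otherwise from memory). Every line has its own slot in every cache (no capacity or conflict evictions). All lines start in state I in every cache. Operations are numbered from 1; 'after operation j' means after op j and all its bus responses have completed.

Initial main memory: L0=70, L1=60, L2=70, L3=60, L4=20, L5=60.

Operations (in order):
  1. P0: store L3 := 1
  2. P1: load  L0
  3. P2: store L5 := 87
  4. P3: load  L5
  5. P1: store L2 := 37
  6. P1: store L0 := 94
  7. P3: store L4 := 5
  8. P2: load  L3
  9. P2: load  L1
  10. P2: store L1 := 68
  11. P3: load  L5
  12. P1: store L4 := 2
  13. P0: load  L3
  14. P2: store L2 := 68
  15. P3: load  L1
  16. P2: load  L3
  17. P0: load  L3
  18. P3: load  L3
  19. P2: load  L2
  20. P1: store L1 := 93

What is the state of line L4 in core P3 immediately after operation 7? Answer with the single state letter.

  op1 P0: store L3 := 1 → M/I/I/I on L3; bus BusRdX; mem=60
  op2 P1: load  L0 → I/S/I/I on L0; bus BusRd; mem=70
  op3 P2: store L5 := 87 → I/I/M/I on L5; bus BusRdX; mem=60
  op4 P3: load  L5 → I/I/S/S on L5; bus BusRd Flush; mem=87
  op5 P1: store L2 := 37 → I/M/I/I on L2; bus BusRdX; mem=70
  op6 P1: store L0 := 94 → I/M/I/I on L0; bus BusRdX; mem=70
  op7 P3: store L4 := 5 → I/I/I/M on L4; bus BusRdX; mem=20
  op8 P2: load  L3 → S/I/S/I on L3; bus BusRd Flush; mem=1
  op9 P2: load  L1 → I/I/S/I on L1; bus BusRd; mem=60
  op10 P2: store L1 := 68 → I/I/M/I on L1; bus BusRdX; mem=60
  op11 P3: load  L5 → I/I/S/S on L5; bus (none); mem=87
  op12 P1: store L4 := 2 → I/M/I/I on L4; bus BusRdX Flush; mem=5
  op13 P0: load  L3 → S/I/S/I on L3; bus (none); mem=1
  op14 P2: store L2 := 68 → I/I/M/I on L2; bus BusRdX Flush; mem=37
  op15 P3: load  L1 → I/I/S/S on L1; bus BusRd Flush; mem=68
  op16 P2: load  L3 → S/I/S/I on L3; bus (none); mem=1
  op17 P0: load  L3 → S/I/S/I on L3; bus (none); mem=1
  op18 P3: load  L3 → S/I/S/S on L3; bus BusRd; mem=1
  op19 P2: load  L2 → I/I/M/I on L2; bus (none); mem=37
  op20 P1: store L1 := 93 → I/M/I/I on L1; bus BusRdX; mem=68

state = M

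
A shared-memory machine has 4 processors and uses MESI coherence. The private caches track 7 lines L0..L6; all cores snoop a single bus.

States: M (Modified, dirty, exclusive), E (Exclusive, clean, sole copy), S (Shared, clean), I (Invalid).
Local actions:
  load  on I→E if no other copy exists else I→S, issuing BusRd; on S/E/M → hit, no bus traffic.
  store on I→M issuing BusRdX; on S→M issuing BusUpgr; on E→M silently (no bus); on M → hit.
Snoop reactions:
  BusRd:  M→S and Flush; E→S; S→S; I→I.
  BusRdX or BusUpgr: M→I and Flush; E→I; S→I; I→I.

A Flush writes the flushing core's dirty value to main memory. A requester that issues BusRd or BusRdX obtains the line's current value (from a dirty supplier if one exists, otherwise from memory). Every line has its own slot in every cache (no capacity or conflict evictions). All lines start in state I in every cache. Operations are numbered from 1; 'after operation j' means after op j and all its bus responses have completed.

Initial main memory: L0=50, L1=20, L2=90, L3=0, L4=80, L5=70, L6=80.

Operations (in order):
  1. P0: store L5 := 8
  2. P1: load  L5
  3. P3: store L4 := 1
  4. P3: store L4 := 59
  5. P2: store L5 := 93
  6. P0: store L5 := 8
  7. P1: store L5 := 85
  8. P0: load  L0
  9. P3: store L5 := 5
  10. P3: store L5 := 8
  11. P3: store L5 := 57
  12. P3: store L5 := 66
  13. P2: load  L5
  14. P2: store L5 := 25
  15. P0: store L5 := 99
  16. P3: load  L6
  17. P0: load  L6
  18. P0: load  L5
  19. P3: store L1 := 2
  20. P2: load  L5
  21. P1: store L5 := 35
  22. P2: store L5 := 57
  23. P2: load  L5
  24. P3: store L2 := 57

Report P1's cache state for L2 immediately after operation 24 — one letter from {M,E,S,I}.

state = I

step 1: P0: store L5 := 8  ⟶  MIII  (L5)  txn=BusRdX  M[L5]=70
step 2: P1: load  L5  ⟶  SSII  (L5)  txn=BusRd+Flush  M[L5]=8
step 3: P3: store L4 := 1  ⟶  IIIM  (L4)  txn=BusRdX  M[L4]=80
step 4: P3: store L4 := 59  ⟶  IIIM  (L4)  txn=∅  M[L4]=80
step 5: P2: store L5 := 93  ⟶  IIMI  (L5)  txn=BusRdX  M[L5]=8
step 6: P0: store L5 := 8  ⟶  MIII  (L5)  txn=BusRdX+Flush  M[L5]=93
step 7: P1: store L5 := 85  ⟶  IMII  (L5)  txn=BusRdX+Flush  M[L5]=8
step 8: P0: load  L0  ⟶  EIII  (L0)  txn=BusRd  M[L0]=50
step 9: P3: store L5 := 5  ⟶  IIIM  (L5)  txn=BusRdX+Flush  M[L5]=85
step 10: P3: store L5 := 8  ⟶  IIIM  (L5)  txn=∅  M[L5]=85
step 11: P3: store L5 := 57  ⟶  IIIM  (L5)  txn=∅  M[L5]=85
step 12: P3: store L5 := 66  ⟶  IIIM  (L5)  txn=∅  M[L5]=85
step 13: P2: load  L5  ⟶  IISS  (L5)  txn=BusRd+Flush  M[L5]=66
step 14: P2: store L5 := 25  ⟶  IIMI  (L5)  txn=BusUpgr  M[L5]=66
step 15: P0: store L5 := 99  ⟶  MIII  (L5)  txn=BusRdX+Flush  M[L5]=25
step 16: P3: load  L6  ⟶  IIIE  (L6)  txn=BusRd  M[L6]=80
step 17: P0: load  L6  ⟶  SIIS  (L6)  txn=BusRd  M[L6]=80
step 18: P0: load  L5  ⟶  MIII  (L5)  txn=∅  M[L5]=25
step 19: P3: store L1 := 2  ⟶  IIIM  (L1)  txn=BusRdX  M[L1]=20
step 20: P2: load  L5  ⟶  SISI  (L5)  txn=BusRd+Flush  M[L5]=99
step 21: P1: store L5 := 35  ⟶  IMII  (L5)  txn=BusRdX  M[L5]=99
step 22: P2: store L5 := 57  ⟶  IIMI  (L5)  txn=BusRdX+Flush  M[L5]=35
step 23: P2: load  L5  ⟶  IIMI  (L5)  txn=∅  M[L5]=35
step 24: P3: store L2 := 57  ⟶  IIIM  (L2)  txn=BusRdX  M[L2]=90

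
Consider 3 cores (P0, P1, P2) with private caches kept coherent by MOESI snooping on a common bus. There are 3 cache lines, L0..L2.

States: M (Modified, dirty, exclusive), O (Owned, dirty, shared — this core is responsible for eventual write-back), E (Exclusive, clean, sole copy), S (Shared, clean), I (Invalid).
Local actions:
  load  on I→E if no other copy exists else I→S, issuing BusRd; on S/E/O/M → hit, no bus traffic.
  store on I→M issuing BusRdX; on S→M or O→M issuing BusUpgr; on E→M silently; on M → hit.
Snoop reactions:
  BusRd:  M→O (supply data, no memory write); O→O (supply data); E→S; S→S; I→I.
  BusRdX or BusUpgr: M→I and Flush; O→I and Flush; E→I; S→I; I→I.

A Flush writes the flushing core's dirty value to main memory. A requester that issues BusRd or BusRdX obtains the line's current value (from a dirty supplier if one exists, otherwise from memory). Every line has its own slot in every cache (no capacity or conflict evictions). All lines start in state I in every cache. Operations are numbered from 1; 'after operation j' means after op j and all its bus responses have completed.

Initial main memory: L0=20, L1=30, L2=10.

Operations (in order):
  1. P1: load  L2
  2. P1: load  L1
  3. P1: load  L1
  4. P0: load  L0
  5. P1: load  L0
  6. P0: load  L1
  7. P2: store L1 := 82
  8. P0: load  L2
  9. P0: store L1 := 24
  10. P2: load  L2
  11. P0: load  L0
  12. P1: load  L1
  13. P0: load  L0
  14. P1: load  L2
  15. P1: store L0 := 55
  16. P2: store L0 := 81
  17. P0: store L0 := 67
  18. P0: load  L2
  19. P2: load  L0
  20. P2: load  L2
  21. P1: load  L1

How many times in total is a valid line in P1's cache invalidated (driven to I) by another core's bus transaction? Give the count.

invalidations = 2

1. P1: load  L2  bus=[BusRd]  L2: P0=I P1=E P2=I  mem[L2]=10
2. P1: load  L1  bus=[BusRd]  L1: P0=I P1=E P2=I  mem[L1]=30
3. P1: load  L1  bus=[-]  L1: P0=I P1=E P2=I  mem[L1]=30
4. P0: load  L0  bus=[BusRd]  L0: P0=E P1=I P2=I  mem[L0]=20
5. P1: load  L0  bus=[BusRd]  L0: P0=S P1=S P2=I  mem[L0]=20
6. P0: load  L1  bus=[BusRd]  L1: P0=S P1=S P2=I  mem[L1]=30
7. P2: store L1 := 82  bus=[BusRdX]  L1: P0=I P1=I P2=M  mem[L1]=30
8. P0: load  L2  bus=[BusRd]  L2: P0=S P1=S P2=I  mem[L2]=10
9. P0: store L1 := 24  bus=[BusRdX,Flush]  L1: P0=M P1=I P2=I  mem[L1]=82
10. P2: load  L2  bus=[BusRd]  L2: P0=S P1=S P2=S  mem[L2]=10
11. P0: load  L0  bus=[-]  L0: P0=S P1=S P2=I  mem[L0]=20
12. P1: load  L1  bus=[BusRd]  L1: P0=O P1=S P2=I  mem[L1]=82
13. P0: load  L0  bus=[-]  L0: P0=S P1=S P2=I  mem[L0]=20
14. P1: load  L2  bus=[-]  L2: P0=S P1=S P2=S  mem[L2]=10
15. P1: store L0 := 55  bus=[BusUpgr]  L0: P0=I P1=M P2=I  mem[L0]=20
16. P2: store L0 := 81  bus=[BusRdX,Flush]  L0: P0=I P1=I P2=M  mem[L0]=55
17. P0: store L0 := 67  bus=[BusRdX,Flush]  L0: P0=M P1=I P2=I  mem[L0]=81
18. P0: load  L2  bus=[-]  L2: P0=S P1=S P2=S  mem[L2]=10
19. P2: load  L0  bus=[BusRd]  L0: P0=O P1=I P2=S  mem[L0]=81
20. P2: load  L2  bus=[-]  L2: P0=S P1=S P2=S  mem[L2]=10
21. P1: load  L1  bus=[-]  L1: P0=O P1=S P2=I  mem[L1]=82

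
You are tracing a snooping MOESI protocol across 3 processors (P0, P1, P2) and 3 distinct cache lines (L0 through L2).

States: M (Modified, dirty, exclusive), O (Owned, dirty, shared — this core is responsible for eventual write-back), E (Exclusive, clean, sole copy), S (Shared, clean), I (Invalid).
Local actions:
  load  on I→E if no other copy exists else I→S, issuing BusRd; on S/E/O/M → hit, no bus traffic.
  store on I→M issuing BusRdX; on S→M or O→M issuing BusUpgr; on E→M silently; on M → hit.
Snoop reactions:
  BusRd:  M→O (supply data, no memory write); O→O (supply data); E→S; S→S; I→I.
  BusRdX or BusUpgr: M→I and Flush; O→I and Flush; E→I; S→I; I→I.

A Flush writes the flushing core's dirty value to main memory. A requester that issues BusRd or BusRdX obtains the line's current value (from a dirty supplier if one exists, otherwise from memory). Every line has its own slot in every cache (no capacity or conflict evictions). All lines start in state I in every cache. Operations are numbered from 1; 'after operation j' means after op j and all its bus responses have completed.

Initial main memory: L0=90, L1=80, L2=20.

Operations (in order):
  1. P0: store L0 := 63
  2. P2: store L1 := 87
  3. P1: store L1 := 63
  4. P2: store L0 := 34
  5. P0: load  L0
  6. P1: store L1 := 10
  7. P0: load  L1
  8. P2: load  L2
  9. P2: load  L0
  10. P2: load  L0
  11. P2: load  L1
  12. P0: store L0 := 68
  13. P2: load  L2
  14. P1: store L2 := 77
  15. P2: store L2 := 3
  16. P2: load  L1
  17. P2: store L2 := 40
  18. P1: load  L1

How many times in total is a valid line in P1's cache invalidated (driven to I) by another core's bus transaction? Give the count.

invalidations = 1

1. P0: store L0 := 63  bus=[BusRdX]  L0: P0=M P1=I P2=I  mem[L0]=90
2. P2: store L1 := 87  bus=[BusRdX]  L1: P0=I P1=I P2=M  mem[L1]=80
3. P1: store L1 := 63  bus=[BusRdX,Flush]  L1: P0=I P1=M P2=I  mem[L1]=87
4. P2: store L0 := 34  bus=[BusRdX,Flush]  L0: P0=I P1=I P2=M  mem[L0]=63
5. P0: load  L0  bus=[BusRd]  L0: P0=S P1=I P2=O  mem[L0]=63
6. P1: store L1 := 10  bus=[-]  L1: P0=I P1=M P2=I  mem[L1]=87
7. P0: load  L1  bus=[BusRd]  L1: P0=S P1=O P2=I  mem[L1]=87
8. P2: load  L2  bus=[BusRd]  L2: P0=I P1=I P2=E  mem[L2]=20
9. P2: load  L0  bus=[-]  L0: P0=S P1=I P2=O  mem[L0]=63
10. P2: load  L0  bus=[-]  L0: P0=S P1=I P2=O  mem[L0]=63
11. P2: load  L1  bus=[BusRd]  L1: P0=S P1=O P2=S  mem[L1]=87
12. P0: store L0 := 68  bus=[BusUpgr,Flush]  L0: P0=M P1=I P2=I  mem[L0]=34
13. P2: load  L2  bus=[-]  L2: P0=I P1=I P2=E  mem[L2]=20
14. P1: store L2 := 77  bus=[BusRdX]  L2: P0=I P1=M P2=I  mem[L2]=20
15. P2: store L2 := 3  bus=[BusRdX,Flush]  L2: P0=I P1=I P2=M  mem[L2]=77
16. P2: load  L1  bus=[-]  L1: P0=S P1=O P2=S  mem[L1]=87
17. P2: store L2 := 40  bus=[-]  L2: P0=I P1=I P2=M  mem[L2]=77
18. P1: load  L1  bus=[-]  L1: P0=S P1=O P2=S  mem[L1]=87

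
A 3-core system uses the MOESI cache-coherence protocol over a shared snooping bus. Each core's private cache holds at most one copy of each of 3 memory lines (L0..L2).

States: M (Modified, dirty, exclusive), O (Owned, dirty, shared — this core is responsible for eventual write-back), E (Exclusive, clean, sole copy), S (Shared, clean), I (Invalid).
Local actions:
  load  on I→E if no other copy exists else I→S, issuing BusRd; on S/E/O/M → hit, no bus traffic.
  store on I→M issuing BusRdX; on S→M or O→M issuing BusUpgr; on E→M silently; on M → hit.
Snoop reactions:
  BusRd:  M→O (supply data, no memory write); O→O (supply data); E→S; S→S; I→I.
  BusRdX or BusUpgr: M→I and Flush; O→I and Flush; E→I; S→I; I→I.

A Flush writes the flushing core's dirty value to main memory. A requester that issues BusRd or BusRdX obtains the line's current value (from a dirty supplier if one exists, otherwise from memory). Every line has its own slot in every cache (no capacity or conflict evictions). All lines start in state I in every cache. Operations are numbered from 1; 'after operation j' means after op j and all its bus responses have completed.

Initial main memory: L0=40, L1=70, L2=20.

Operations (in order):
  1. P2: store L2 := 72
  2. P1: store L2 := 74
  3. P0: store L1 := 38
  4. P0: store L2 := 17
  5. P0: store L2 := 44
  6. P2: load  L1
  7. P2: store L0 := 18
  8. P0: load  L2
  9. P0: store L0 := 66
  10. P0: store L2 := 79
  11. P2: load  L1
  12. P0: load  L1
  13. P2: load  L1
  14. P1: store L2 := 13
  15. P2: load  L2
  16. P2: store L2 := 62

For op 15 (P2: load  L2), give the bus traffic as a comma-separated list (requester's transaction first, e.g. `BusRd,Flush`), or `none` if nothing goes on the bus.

1. P2: store L2 := 72  bus=[BusRdX]  L2: P0=I P1=I P2=M  mem[L2]=20
2. P1: store L2 := 74  bus=[BusRdX,Flush]  L2: P0=I P1=M P2=I  mem[L2]=72
3. P0: store L1 := 38  bus=[BusRdX]  L1: P0=M P1=I P2=I  mem[L1]=70
4. P0: store L2 := 17  bus=[BusRdX,Flush]  L2: P0=M P1=I P2=I  mem[L2]=74
5. P0: store L2 := 44  bus=[-]  L2: P0=M P1=I P2=I  mem[L2]=74
6. P2: load  L1  bus=[BusRd]  L1: P0=O P1=I P2=S  mem[L1]=70
7. P2: store L0 := 18  bus=[BusRdX]  L0: P0=I P1=I P2=M  mem[L0]=40
8. P0: load  L2  bus=[-]  L2: P0=M P1=I P2=I  mem[L2]=74
9. P0: store L0 := 66  bus=[BusRdX,Flush]  L0: P0=M P1=I P2=I  mem[L0]=18
10. P0: store L2 := 79  bus=[-]  L2: P0=M P1=I P2=I  mem[L2]=74
11. P2: load  L1  bus=[-]  L1: P0=O P1=I P2=S  mem[L1]=70
12. P0: load  L1  bus=[-]  L1: P0=O P1=I P2=S  mem[L1]=70
13. P2: load  L1  bus=[-]  L1: P0=O P1=I P2=S  mem[L1]=70
14. P1: store L2 := 13  bus=[BusRdX,Flush]  L2: P0=I P1=M P2=I  mem[L2]=79
15. P2: load  L2  bus=[BusRd]  L2: P0=I P1=O P2=S  mem[L2]=79
16. P2: store L2 := 62  bus=[BusUpgr,Flush]  L2: P0=I P1=I P2=M  mem[L2]=13

bus = BusRd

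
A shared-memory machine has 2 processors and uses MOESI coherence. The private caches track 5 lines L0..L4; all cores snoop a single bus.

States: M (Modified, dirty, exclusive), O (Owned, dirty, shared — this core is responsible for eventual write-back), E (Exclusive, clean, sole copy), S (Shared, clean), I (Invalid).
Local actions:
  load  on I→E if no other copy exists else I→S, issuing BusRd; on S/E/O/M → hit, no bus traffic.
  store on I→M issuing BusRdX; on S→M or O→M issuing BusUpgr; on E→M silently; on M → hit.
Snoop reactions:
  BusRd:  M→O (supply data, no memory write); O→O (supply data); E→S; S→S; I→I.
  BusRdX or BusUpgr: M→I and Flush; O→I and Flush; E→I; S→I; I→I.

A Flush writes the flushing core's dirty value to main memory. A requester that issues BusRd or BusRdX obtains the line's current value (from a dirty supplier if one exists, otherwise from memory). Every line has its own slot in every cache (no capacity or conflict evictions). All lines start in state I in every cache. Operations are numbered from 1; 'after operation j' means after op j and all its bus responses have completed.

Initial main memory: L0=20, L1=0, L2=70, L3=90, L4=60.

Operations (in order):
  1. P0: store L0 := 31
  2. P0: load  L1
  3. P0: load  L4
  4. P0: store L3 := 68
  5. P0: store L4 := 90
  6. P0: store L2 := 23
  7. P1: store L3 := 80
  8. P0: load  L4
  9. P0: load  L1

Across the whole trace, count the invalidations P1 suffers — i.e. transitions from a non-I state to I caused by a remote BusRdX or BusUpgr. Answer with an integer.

invalidations = 0

step 1: P0: store L0 := 31  ⟶  MI  (L0)  txn=BusRdX  M[L0]=20
step 2: P0: load  L1  ⟶  EI  (L1)  txn=BusRd  M[L1]=0
step 3: P0: load  L4  ⟶  EI  (L4)  txn=BusRd  M[L4]=60
step 4: P0: store L3 := 68  ⟶  MI  (L3)  txn=BusRdX  M[L3]=90
step 5: P0: store L4 := 90  ⟶  MI  (L4)  txn=∅  M[L4]=60
step 6: P0: store L2 := 23  ⟶  MI  (L2)  txn=BusRdX  M[L2]=70
step 7: P1: store L3 := 80  ⟶  IM  (L3)  txn=BusRdX+Flush  M[L3]=68
step 8: P0: load  L4  ⟶  MI  (L4)  txn=∅  M[L4]=60
step 9: P0: load  L1  ⟶  EI  (L1)  txn=∅  M[L1]=0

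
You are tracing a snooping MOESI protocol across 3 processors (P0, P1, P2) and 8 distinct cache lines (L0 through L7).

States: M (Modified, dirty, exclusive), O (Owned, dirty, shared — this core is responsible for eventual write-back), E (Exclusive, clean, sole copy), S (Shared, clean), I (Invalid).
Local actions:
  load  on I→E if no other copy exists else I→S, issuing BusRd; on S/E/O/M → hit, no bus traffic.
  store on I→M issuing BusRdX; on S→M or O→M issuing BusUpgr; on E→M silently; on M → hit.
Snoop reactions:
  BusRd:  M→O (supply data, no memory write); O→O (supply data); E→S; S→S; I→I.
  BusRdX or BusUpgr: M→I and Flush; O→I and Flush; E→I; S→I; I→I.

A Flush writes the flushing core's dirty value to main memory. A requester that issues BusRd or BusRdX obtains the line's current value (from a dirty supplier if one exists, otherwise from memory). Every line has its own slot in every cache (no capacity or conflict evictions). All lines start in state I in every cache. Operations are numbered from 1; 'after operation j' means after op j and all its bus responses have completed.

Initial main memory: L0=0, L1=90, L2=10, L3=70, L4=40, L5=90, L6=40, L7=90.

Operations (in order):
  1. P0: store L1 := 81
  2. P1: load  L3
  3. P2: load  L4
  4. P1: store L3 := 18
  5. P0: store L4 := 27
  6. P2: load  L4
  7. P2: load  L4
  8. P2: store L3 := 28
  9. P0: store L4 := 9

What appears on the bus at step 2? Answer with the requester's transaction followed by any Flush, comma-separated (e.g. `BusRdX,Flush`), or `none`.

bus = BusRd

[1] P0: store L1 := 81 | P0:M(81), P1:I, P2:I | bus: BusRdX
[2] P1: load  L3 | P0:I, P1:E(70), P2:I | bus: BusRd
[3] P2: load  L4 | P0:I, P1:I, P2:E(40) | bus: BusRd
[4] P1: store L3 := 18 | P0:I, P1:M(18), P2:I | bus: none
[5] P0: store L4 := 27 | P0:M(27), P1:I, P2:I | bus: BusRdX
[6] P2: load  L4 | P0:O(27), P1:I, P2:S(27) | bus: BusRd
[7] P2: load  L4 | P0:O(27), P1:I, P2:S(27) | bus: none
[8] P2: store L3 := 28 | P0:I, P1:I, P2:M(28) | bus: BusRdX,Flush
[9] P0: store L4 := 9 | P0:M(9), P1:I, P2:I | bus: BusUpgr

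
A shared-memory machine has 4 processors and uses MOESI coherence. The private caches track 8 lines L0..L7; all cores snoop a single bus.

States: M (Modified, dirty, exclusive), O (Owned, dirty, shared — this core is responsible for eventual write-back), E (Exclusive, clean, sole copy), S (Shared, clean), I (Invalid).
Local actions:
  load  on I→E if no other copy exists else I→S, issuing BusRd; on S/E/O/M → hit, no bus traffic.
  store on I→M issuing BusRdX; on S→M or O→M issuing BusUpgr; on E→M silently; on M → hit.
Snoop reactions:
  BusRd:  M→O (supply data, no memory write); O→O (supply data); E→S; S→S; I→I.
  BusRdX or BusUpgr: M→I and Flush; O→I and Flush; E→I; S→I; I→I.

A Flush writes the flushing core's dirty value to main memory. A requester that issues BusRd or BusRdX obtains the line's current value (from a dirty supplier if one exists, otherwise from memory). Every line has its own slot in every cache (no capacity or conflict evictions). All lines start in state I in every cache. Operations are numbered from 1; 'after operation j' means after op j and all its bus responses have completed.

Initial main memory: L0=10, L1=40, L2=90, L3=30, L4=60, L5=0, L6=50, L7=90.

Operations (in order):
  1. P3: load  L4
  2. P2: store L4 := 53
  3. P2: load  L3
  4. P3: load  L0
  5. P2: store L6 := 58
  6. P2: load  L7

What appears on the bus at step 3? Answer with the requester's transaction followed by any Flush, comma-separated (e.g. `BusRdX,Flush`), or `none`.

[1] P3: load  L4 | P0:I, P1:I, P2:I, P3:E(60) | bus: BusRd
[2] P2: store L4 := 53 | P0:I, P1:I, P2:M(53), P3:I | bus: BusRdX
[3] P2: load  L3 | P0:I, P1:I, P2:E(30), P3:I | bus: BusRd
[4] P3: load  L0 | P0:I, P1:I, P2:I, P3:E(10) | bus: BusRd
[5] P2: store L6 := 58 | P0:I, P1:I, P2:M(58), P3:I | bus: BusRdX
[6] P2: load  L7 | P0:I, P1:I, P2:E(90), P3:I | bus: BusRd

bus = BusRd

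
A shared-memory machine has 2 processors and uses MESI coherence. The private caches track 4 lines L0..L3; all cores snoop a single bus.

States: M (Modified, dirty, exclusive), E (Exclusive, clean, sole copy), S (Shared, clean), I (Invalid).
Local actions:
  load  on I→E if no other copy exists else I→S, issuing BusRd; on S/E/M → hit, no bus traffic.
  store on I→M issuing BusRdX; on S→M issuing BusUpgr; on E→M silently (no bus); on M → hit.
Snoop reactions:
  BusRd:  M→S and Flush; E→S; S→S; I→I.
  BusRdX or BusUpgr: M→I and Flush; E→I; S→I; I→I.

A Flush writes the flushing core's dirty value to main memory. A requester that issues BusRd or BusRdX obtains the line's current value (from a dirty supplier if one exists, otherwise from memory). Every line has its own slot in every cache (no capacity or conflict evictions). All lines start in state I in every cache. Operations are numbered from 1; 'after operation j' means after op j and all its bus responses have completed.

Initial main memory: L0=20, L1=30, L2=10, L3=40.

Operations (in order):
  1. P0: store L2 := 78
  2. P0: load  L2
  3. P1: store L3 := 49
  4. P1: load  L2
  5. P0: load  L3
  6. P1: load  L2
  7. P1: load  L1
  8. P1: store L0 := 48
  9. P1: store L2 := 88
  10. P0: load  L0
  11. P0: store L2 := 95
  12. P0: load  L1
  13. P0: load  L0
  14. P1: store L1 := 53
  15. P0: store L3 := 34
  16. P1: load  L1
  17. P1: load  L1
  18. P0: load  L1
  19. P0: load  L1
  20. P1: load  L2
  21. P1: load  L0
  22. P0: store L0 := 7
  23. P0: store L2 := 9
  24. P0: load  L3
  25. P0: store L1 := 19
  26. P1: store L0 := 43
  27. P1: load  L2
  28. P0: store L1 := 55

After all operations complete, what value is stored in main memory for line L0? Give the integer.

  op1 P0: store L2 := 78 → M/I on L2; bus BusRdX; mem=10
  op2 P0: load  L2 → M/I on L2; bus (none); mem=10
  op3 P1: store L3 := 49 → I/M on L3; bus BusRdX; mem=40
  op4 P1: load  L2 → S/S on L2; bus BusRd Flush; mem=78
  op5 P0: load  L3 → S/S on L3; bus BusRd Flush; mem=49
  op6 P1: load  L2 → S/S on L2; bus (none); mem=78
  op7 P1: load  L1 → I/E on L1; bus BusRd; mem=30
  op8 P1: store L0 := 48 → I/M on L0; bus BusRdX; mem=20
  op9 P1: store L2 := 88 → I/M on L2; bus BusUpgr; mem=78
  op10 P0: load  L0 → S/S on L0; bus BusRd Flush; mem=48
  op11 P0: store L2 := 95 → M/I on L2; bus BusRdX Flush; mem=88
  op12 P0: load  L1 → S/S on L1; bus BusRd; mem=30
  op13 P0: load  L0 → S/S on L0; bus (none); mem=48
  op14 P1: store L1 := 53 → I/M on L1; bus BusUpgr; mem=30
  op15 P0: store L3 := 34 → M/I on L3; bus BusUpgr; mem=49
  op16 P1: load  L1 → I/M on L1; bus (none); mem=30
  op17 P1: load  L1 → I/M on L1; bus (none); mem=30
  op18 P0: load  L1 → S/S on L1; bus BusRd Flush; mem=53
  op19 P0: load  L1 → S/S on L1; bus (none); mem=53
  op20 P1: load  L2 → S/S on L2; bus BusRd Flush; mem=95
  op21 P1: load  L0 → S/S on L0; bus (none); mem=48
  op22 P0: store L0 := 7 → M/I on L0; bus BusUpgr; mem=48
  op23 P0: store L2 := 9 → M/I on L2; bus BusUpgr; mem=95
  op24 P0: load  L3 → M/I on L3; bus (none); mem=49
  op25 P0: store L1 := 19 → M/I on L1; bus BusUpgr; mem=53
  op26 P1: store L0 := 43 → I/M on L0; bus BusRdX Flush; mem=7
  op27 P1: load  L2 → S/S on L2; bus BusRd Flush; mem=9
  op28 P0: store L1 := 55 → M/I on L1; bus (none); mem=53

memory[L0] = 7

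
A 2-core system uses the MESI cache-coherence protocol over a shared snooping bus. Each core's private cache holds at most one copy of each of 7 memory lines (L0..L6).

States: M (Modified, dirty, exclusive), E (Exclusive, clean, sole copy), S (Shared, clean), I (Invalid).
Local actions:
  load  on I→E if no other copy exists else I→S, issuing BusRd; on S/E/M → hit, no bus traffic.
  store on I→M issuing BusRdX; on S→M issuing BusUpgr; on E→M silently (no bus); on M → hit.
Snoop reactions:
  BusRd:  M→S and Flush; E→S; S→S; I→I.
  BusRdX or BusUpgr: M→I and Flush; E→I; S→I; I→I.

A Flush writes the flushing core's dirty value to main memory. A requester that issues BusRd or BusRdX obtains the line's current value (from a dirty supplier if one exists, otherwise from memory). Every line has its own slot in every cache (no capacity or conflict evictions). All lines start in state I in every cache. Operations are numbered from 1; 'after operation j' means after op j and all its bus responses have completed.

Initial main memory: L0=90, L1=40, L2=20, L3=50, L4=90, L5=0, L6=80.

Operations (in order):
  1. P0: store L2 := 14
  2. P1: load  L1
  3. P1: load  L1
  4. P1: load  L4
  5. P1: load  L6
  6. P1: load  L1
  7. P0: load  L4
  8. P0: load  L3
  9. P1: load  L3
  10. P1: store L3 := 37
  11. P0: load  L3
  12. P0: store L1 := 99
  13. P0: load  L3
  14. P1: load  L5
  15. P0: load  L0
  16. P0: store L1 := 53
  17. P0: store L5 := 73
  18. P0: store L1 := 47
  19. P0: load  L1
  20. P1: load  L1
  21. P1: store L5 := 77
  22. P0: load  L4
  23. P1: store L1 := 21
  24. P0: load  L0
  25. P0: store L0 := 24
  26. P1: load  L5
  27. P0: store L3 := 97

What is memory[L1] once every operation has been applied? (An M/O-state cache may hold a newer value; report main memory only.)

memory[L1] = 47

  op1 P0: store L2 := 14 → M/I on L2; bus BusRdX; mem=20
  op2 P1: load  L1 → I/E on L1; bus BusRd; mem=40
  op3 P1: load  L1 → I/E on L1; bus (none); mem=40
  op4 P1: load  L4 → I/E on L4; bus BusRd; mem=90
  op5 P1: load  L6 → I/E on L6; bus BusRd; mem=80
  op6 P1: load  L1 → I/E on L1; bus (none); mem=40
  op7 P0: load  L4 → S/S on L4; bus BusRd; mem=90
  op8 P0: load  L3 → E/I on L3; bus BusRd; mem=50
  op9 P1: load  L3 → S/S on L3; bus BusRd; mem=50
  op10 P1: store L3 := 37 → I/M on L3; bus BusUpgr; mem=50
  op11 P0: load  L3 → S/S on L3; bus BusRd Flush; mem=37
  op12 P0: store L1 := 99 → M/I on L1; bus BusRdX; mem=40
  op13 P0: load  L3 → S/S on L3; bus (none); mem=37
  op14 P1: load  L5 → I/E on L5; bus BusRd; mem=0
  op15 P0: load  L0 → E/I on L0; bus BusRd; mem=90
  op16 P0: store L1 := 53 → M/I on L1; bus (none); mem=40
  op17 P0: store L5 := 73 → M/I on L5; bus BusRdX; mem=0
  op18 P0: store L1 := 47 → M/I on L1; bus (none); mem=40
  op19 P0: load  L1 → M/I on L1; bus (none); mem=40
  op20 P1: load  L1 → S/S on L1; bus BusRd Flush; mem=47
  op21 P1: store L5 := 77 → I/M on L5; bus BusRdX Flush; mem=73
  op22 P0: load  L4 → S/S on L4; bus (none); mem=90
  op23 P1: store L1 := 21 → I/M on L1; bus BusUpgr; mem=47
  op24 P0: load  L0 → E/I on L0; bus (none); mem=90
  op25 P0: store L0 := 24 → M/I on L0; bus (none); mem=90
  op26 P1: load  L5 → I/M on L5; bus (none); mem=73
  op27 P0: store L3 := 97 → M/I on L3; bus BusUpgr; mem=37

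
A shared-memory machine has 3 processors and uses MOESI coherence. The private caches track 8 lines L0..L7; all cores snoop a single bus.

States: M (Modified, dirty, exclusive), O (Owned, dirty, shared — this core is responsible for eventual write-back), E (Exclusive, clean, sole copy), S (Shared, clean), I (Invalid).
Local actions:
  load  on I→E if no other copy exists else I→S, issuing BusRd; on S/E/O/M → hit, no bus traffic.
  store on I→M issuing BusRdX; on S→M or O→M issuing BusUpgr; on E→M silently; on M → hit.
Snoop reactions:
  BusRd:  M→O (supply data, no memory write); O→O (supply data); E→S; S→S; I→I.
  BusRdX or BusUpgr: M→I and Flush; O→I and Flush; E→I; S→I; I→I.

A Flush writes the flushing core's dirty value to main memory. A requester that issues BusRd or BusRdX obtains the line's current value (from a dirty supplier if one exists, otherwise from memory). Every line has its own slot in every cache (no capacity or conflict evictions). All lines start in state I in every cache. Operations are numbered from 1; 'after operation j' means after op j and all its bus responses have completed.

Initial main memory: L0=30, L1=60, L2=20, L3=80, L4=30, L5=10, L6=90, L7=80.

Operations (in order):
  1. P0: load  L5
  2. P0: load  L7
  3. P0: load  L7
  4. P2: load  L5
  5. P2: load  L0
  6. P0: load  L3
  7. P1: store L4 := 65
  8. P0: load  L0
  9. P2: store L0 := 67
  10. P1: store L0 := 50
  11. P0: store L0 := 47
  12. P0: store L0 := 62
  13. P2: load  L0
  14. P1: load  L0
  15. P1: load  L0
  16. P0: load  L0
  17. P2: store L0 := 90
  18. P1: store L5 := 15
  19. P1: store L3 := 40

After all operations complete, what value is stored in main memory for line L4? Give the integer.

memory[L4] = 30

1. P0: load  L5  bus=[BusRd]  L5: P0=E P1=I P2=I  mem[L5]=10
2. P0: load  L7  bus=[BusRd]  L7: P0=E P1=I P2=I  mem[L7]=80
3. P0: load  L7  bus=[-]  L7: P0=E P1=I P2=I  mem[L7]=80
4. P2: load  L5  bus=[BusRd]  L5: P0=S P1=I P2=S  mem[L5]=10
5. P2: load  L0  bus=[BusRd]  L0: P0=I P1=I P2=E  mem[L0]=30
6. P0: load  L3  bus=[BusRd]  L3: P0=E P1=I P2=I  mem[L3]=80
7. P1: store L4 := 65  bus=[BusRdX]  L4: P0=I P1=M P2=I  mem[L4]=30
8. P0: load  L0  bus=[BusRd]  L0: P0=S P1=I P2=S  mem[L0]=30
9. P2: store L0 := 67  bus=[BusUpgr]  L0: P0=I P1=I P2=M  mem[L0]=30
10. P1: store L0 := 50  bus=[BusRdX,Flush]  L0: P0=I P1=M P2=I  mem[L0]=67
11. P0: store L0 := 47  bus=[BusRdX,Flush]  L0: P0=M P1=I P2=I  mem[L0]=50
12. P0: store L0 := 62  bus=[-]  L0: P0=M P1=I P2=I  mem[L0]=50
13. P2: load  L0  bus=[BusRd]  L0: P0=O P1=I P2=S  mem[L0]=50
14. P1: load  L0  bus=[BusRd]  L0: P0=O P1=S P2=S  mem[L0]=50
15. P1: load  L0  bus=[-]  L0: P0=O P1=S P2=S  mem[L0]=50
16. P0: load  L0  bus=[-]  L0: P0=O P1=S P2=S  mem[L0]=50
17. P2: store L0 := 90  bus=[BusUpgr,Flush]  L0: P0=I P1=I P2=M  mem[L0]=62
18. P1: store L5 := 15  bus=[BusRdX]  L5: P0=I P1=M P2=I  mem[L5]=10
19. P1: store L3 := 40  bus=[BusRdX]  L3: P0=I P1=M P2=I  mem[L3]=80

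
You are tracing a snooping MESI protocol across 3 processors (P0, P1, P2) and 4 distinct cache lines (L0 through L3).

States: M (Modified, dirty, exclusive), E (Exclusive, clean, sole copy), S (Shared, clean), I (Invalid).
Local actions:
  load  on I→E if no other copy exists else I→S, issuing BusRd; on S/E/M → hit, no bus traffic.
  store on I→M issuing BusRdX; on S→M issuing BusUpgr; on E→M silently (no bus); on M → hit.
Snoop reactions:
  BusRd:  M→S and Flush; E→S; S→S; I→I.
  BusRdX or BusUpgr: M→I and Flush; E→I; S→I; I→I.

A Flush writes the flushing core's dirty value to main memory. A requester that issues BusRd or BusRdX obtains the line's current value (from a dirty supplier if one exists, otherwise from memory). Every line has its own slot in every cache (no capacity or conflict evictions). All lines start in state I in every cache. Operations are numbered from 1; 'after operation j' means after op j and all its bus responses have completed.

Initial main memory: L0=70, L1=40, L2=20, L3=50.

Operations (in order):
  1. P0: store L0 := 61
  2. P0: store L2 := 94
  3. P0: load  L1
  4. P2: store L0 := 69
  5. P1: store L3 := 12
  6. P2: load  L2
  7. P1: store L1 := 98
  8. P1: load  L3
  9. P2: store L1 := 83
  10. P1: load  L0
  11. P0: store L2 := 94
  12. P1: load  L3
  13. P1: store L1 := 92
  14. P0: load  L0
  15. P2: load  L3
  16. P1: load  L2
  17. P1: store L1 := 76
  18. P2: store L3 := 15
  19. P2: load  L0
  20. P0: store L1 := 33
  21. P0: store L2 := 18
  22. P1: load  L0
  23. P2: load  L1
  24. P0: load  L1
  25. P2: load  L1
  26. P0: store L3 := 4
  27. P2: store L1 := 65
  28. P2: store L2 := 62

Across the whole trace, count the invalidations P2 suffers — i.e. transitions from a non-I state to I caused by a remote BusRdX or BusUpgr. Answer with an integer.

  op1 P0: store L0 := 61 → M/I/I on L0; bus BusRdX; mem=70
  op2 P0: store L2 := 94 → M/I/I on L2; bus BusRdX; mem=20
  op3 P0: load  L1 → E/I/I on L1; bus BusRd; mem=40
  op4 P2: store L0 := 69 → I/I/M on L0; bus BusRdX Flush; mem=61
  op5 P1: store L3 := 12 → I/M/I on L3; bus BusRdX; mem=50
  op6 P2: load  L2 → S/I/S on L2; bus BusRd Flush; mem=94
  op7 P1: store L1 := 98 → I/M/I on L1; bus BusRdX; mem=40
  op8 P1: load  L3 → I/M/I on L3; bus (none); mem=50
  op9 P2: store L1 := 83 → I/I/M on L1; bus BusRdX Flush; mem=98
  op10 P1: load  L0 → I/S/S on L0; bus BusRd Flush; mem=69
  op11 P0: store L2 := 94 → M/I/I on L2; bus BusUpgr; mem=94
  op12 P1: load  L3 → I/M/I on L3; bus (none); mem=50
  op13 P1: store L1 := 92 → I/M/I on L1; bus BusRdX Flush; mem=83
  op14 P0: load  L0 → S/S/S on L0; bus BusRd; mem=69
  op15 P2: load  L3 → I/S/S on L3; bus BusRd Flush; mem=12
  op16 P1: load  L2 → S/S/I on L2; bus BusRd Flush; mem=94
  op17 P1: store L1 := 76 → I/M/I on L1; bus (none); mem=83
  op18 P2: store L3 := 15 → I/I/M on L3; bus BusUpgr; mem=12
  op19 P2: load  L0 → S/S/S on L0; bus (none); mem=69
  op20 P0: store L1 := 33 → M/I/I on L1; bus BusRdX Flush; mem=76
  op21 P0: store L2 := 18 → M/I/I on L2; bus BusUpgr; mem=94
  op22 P1: load  L0 → S/S/S on L0; bus (none); mem=69
  op23 P2: load  L1 → S/I/S on L1; bus BusRd Flush; mem=33
  op24 P0: load  L1 → S/I/S on L1; bus (none); mem=33
  op25 P2: load  L1 → S/I/S on L1; bus (none); mem=33
  op26 P0: store L3 := 4 → M/I/I on L3; bus BusRdX Flush; mem=15
  op27 P2: store L1 := 65 → I/I/M on L1; bus BusUpgr; mem=33
  op28 P2: store L2 := 62 → I/I/M on L2; bus BusRdX Flush; mem=18

invalidations = 3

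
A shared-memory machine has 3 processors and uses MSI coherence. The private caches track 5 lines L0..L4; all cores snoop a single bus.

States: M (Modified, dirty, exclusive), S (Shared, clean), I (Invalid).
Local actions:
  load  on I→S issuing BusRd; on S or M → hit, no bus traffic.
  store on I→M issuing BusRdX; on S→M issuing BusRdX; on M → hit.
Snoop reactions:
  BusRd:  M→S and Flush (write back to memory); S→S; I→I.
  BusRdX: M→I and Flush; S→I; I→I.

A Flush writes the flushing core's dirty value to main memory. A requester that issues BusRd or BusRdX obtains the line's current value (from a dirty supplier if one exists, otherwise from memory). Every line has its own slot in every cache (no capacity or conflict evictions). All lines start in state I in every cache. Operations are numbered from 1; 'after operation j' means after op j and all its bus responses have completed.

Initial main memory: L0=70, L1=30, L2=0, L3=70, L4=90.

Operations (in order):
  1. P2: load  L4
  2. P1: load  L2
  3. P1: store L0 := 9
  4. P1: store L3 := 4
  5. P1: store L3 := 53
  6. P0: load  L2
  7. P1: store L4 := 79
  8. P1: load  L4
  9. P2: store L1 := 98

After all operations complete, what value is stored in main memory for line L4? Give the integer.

1. P2: load  L4  bus=[BusRd]  L4: P0=I P1=I P2=S  mem[L4]=90
2. P1: load  L2  bus=[BusRd]  L2: P0=I P1=S P2=I  mem[L2]=0
3. P1: store L0 := 9  bus=[BusRdX]  L0: P0=I P1=M P2=I  mem[L0]=70
4. P1: store L3 := 4  bus=[BusRdX]  L3: P0=I P1=M P2=I  mem[L3]=70
5. P1: store L3 := 53  bus=[-]  L3: P0=I P1=M P2=I  mem[L3]=70
6. P0: load  L2  bus=[BusRd]  L2: P0=S P1=S P2=I  mem[L2]=0
7. P1: store L4 := 79  bus=[BusRdX]  L4: P0=I P1=M P2=I  mem[L4]=90
8. P1: load  L4  bus=[-]  L4: P0=I P1=M P2=I  mem[L4]=90
9. P2: store L1 := 98  bus=[BusRdX]  L1: P0=I P1=I P2=M  mem[L1]=30

memory[L4] = 90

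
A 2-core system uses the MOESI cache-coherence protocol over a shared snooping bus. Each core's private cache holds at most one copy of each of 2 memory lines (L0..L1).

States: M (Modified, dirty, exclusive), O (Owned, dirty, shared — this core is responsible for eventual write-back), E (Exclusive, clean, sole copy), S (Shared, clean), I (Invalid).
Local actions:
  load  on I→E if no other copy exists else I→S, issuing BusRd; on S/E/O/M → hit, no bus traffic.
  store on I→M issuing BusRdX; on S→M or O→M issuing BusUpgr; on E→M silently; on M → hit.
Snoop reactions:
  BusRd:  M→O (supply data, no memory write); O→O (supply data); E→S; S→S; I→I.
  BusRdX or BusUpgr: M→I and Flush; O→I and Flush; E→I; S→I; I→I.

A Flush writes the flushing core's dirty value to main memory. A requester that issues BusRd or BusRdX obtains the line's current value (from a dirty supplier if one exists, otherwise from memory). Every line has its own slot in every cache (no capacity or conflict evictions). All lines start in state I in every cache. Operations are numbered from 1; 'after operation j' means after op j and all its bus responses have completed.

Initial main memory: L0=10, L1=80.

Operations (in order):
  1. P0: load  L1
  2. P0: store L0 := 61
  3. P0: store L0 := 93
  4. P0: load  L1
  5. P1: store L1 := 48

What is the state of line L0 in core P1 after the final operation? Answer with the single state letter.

  op1 P0: load  L1 → E/I on L1; bus BusRd; mem=80
  op2 P0: store L0 := 61 → M/I on L0; bus BusRdX; mem=10
  op3 P0: store L0 := 93 → M/I on L0; bus (none); mem=10
  op4 P0: load  L1 → E/I on L1; bus (none); mem=80
  op5 P1: store L1 := 48 → I/M on L1; bus BusRdX; mem=80

state = I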